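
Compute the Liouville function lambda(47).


The Liouville function is lambda(k) = (-1)^Omega(k), where Omega(k) counts the prime factors of k with multiplicity.
Factoring: 47 = 47, so Omega(47) = 1.
lambda(47) = (-1)^1 = -1.

-1


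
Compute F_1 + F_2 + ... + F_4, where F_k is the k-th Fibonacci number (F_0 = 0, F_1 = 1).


Use the identity sum_{k=0}^{N} F_k = F_{N+2} - 1 (which follows from F_{k+2} - F_{k+1} = F_k). Then
sum_{k=1}^{4} F_k = (F_{6} - 1) - (F_{2} - 1) = F_{6} - F_{2}.
Computing: F_{6} = 8, F_{2} = 1, so
Sum = 8 - 1 = 7.

7


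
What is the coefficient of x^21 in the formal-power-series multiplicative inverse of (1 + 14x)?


The inverse is 1/(1 + 14x). Apply the geometric identity 1/(1 - y) = sum_{k>=0} y^k with y = -14x:
1/(1 + 14x) = sum_{k>=0} (-14)^k x^k.
So the coefficient of x^21 is (-14)^21 = -1171355575953987221848064.

-1171355575953987221848064


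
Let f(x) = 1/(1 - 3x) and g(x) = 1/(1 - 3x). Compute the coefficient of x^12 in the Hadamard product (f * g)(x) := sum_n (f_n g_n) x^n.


f has coefficients f_k = 3^k and g has coefficients g_k = 3^k, so the Hadamard product has coefficient (f*g)_k = 3^k * 3^k = 9^k.
For k = 12: 9^12 = 282429536481.

282429536481


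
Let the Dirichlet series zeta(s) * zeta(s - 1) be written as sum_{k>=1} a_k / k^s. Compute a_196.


Convolution gives a_k = sum_{d | k} d * 1 = sum_{d | k} d = sigma(k), the sum of positive divisors of k.
For k = 196, the divisors are 1, 2, 4, 7, 14, 28, 49, 98, 196, so
sigma(196) = 1 + 2 + 4 + 7 + 14 + 28 + 49 + 98 + 196 = 399.

399


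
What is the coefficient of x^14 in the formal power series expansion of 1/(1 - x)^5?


The expansion 1/(1 - x)^r = sum_{k>=0} C(k + r - 1, r - 1) x^k follows from the multiset / negative-binomial theorem (or from repeated differentiation of the geometric series).
For r = 5 and k = 14:
C(18, 4) = 6402373705728000 / (24 * 87178291200) = 3060.

3060


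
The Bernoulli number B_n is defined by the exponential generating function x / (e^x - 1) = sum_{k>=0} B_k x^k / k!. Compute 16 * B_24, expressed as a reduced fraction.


Bernoulli numbers can also be computed recursively via B_0 = 1 and sum_{j=0}^{m} C(m+1, j) B_j = 0 for m >= 1. Odd-index Bernoulli numbers vanish for k >= 3.
Computing B_24 = -236364091/2730, so 16 * B_24 = 16 * -236364091/2730 = -1890912728/1365.

-1890912728/1365


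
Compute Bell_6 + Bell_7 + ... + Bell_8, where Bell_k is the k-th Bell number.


Recall Bell_k counts set partitions of a k-set (with Bell_0 = 1 by convention).
Bell_6 through Bell_8: 203, 877, 4140
Sum = 203 + 877 + 4140 = 5220.

5220


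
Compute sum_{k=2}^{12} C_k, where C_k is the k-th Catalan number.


C_2 through C_12: 2, 5, 14, 42, 132, 429, 1430, 4862, 16796, 58786, 208012
Sum = 2 + 5 + 14 + 42 + 132 + 429 + 1430 + 4862 + 16796 + 58786 + 208012
= 290510

290510


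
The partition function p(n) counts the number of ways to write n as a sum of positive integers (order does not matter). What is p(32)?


Using the generating function prod_{k>=1} 1/(1-x^k), we compute p(32).
By dynamic programming over parts 1 through 32:
p(32) = 8349

8349


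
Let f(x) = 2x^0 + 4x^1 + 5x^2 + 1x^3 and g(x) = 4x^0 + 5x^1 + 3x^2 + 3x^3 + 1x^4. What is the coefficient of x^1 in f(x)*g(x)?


Cauchy product at x^1:
2*5 + 4*4
= 26

26


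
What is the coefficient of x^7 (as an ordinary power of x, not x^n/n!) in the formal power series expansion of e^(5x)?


The exponential series is e^y = sum_{k>=0} y^k / k!. Substituting y = 5x gives
e^(5x) = sum_{k>=0} 5^k x^k / k!.
So the coefficient of x^n is a^n/n! with a = 5, n = 7:
5^7 / 7! = 78125/5040 = 15625/1008

15625/1008


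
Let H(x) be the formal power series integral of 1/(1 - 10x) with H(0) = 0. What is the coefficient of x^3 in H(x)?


1/(1 - 10x) = sum_{k>=0} 10^k x^k. Integrating termwise with H(0) = 0:
H(x) = sum_{k>=0} 10^k x^(k+1) / (k+1) = sum_{m>=1} 10^(m-1) x^m / m.
For m = 3: 10^2/3 = 100/3 = 100/3.

100/3


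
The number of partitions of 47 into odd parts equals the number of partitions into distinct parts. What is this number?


Computing partitions of 47 into odd parts (1, 3, 5, ...):
Using the generating function prod_{k>=0} 1/(1-x^(2k+1)),
the count is 2590

2590


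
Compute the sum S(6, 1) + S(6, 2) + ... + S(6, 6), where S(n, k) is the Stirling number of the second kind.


By definition, S(n, k) counts partitions of an n-set into exactly k nonempty blocks.
Computing row n = 6 for k = 1..6:
S(6, k): 1, 31, 90, 65, 15, 1
Sum = 203. (This equals Bell_6 since the sum runs over all k.)

203


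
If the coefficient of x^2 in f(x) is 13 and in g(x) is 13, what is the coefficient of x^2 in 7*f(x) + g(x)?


Scalar multiplication scales coefficients: 7 * 13 = 91.
Then add the g coefficient: 91 + 13
= 104

104


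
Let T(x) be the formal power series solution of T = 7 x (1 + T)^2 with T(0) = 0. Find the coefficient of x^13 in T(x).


Apply the Lagrange inversion formula: if T = 7 x * phi(T) with phi(t) = (1 + t)^2, then [x^n] T = 7^n * (1/n) [t^(n-1)] phi(t)^n = 7^n * (1/n) [t^(n-1)] (1 + t)^(2n) = 7^n * (1/n) C(2n, n-1).
Using the identity C(2n, n-1) = C(2n, n) * n / (n+1), the unscaled factor equals C(2n, n) / (n+1) = C_n, the n-th Catalan number.
For n = 13: C_13 = C(26, 13) / 14 = 10400600/14 = 742900.
With the 7^13 = 96889010407 factor, the coefficient is 96889010407 * 742900 = 71978845831360300.

71978845831360300


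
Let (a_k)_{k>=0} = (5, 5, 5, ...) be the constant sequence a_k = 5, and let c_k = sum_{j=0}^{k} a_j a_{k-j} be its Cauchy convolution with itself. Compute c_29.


Since a_j = 5 for all j >= 0, the convolution sum becomes
c_k = sum_{j=0}^{k} 5 * 5 = 25 * (k + 1).
Equivalently, the generating function of (a_k) is 5/(1 - x) and its square is 25/(1 - x)^2 = sum_{k>=0} 25(k + 1) x^k.
For k = 29: 25 * 30 = 750.

750


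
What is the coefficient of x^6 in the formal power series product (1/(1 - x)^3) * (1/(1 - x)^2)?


Combine the factors: (1/(1 - x)^3) * (1/(1 - x)^2) = 1/(1 - x)^5.
Then use 1/(1 - x)^r = sum_{k>=0} C(k + r - 1, r - 1) x^k with r = 5 and k = 6:
C(10, 4) = 210.

210


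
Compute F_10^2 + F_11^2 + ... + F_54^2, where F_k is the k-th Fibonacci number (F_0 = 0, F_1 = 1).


There is a standard identity sum_{k=0}^{N} F_k^2 = F_N * F_{N+1} (proved inductively from the telescoping relation F_k^2 = F_k F_{k+1} - F_{k-1} F_k). Then
sum_{k=10}^{54} F_k^2 = F_54 F_55 - F_9 F_10.
Computing: F_54 = 86267571272, F_55 = 139583862445, F_9 = 34, F_10 = 55.
Sum = 86267571272 * 139583862445 - 34 * 55 = 12041560801895081678170.

12041560801895081678170


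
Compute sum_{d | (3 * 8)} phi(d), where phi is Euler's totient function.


First, 3 * 8 = 24. One classical identity is sum_{d | n} phi(d) = n (each k in [1, n] has a unique gcd with n, and among the k's with gcd(k, n) = n/d there are phi(d) of them). So the sum equals 24. We also verify directly:
Divisors of 24: 1, 2, 3, 4, 6, 8, 12, 24.
phi values: 1, 1, 2, 2, 2, 4, 4, 8.
Sum = 24.

24


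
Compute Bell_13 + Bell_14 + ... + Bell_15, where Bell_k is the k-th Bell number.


Recall Bell_k counts set partitions of a k-set (with Bell_0 = 1 by convention).
Bell_13 through Bell_15: 27644437, 190899322, 1382958545
Sum = 27644437 + 190899322 + 1382958545 = 1601502304.

1601502304


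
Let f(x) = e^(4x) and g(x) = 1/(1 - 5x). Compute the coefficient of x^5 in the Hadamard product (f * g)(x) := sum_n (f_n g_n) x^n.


Expanding: f_k = 4^k/k! (from e^(4x)) and g_k = 5^k (from 1/(1 - 5x)). So the Hadamard coefficient (f * g)_k = 4^k 5^k / k! = (20)^k / k!.
For k = 5: 20^5/5! = 3200000/120 = 80000/3.

80000/3


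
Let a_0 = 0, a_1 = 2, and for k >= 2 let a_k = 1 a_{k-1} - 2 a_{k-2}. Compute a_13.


Iterating the recurrence forward:
a_0 = 0
a_1 = 2
a_2 = 1*2 - 2*0 = 2
a_3 = 1*2 - 2*2 = -2
a_4 = 1*-2 - 2*2 = -6
a_5 = 1*-6 - 2*-2 = -2
a_6 = 1*-2 - 2*-6 = 10
a_7 = 1*10 - 2*-2 = 14
a_8 = 1*14 - 2*10 = -6
a_9 = 1*-6 - 2*14 = -34
a_10 = 1*-34 - 2*-6 = -22
a_11 = 1*-22 - 2*-34 = 46
a_12 = 1*46 - 2*-22 = 90
a_13 = 1*90 - 2*46 = -2
So a_13 = -2.

-2


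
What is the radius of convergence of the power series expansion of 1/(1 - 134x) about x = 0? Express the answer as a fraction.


Expanding 1/(1 - 134x) = sum_{k>=0} 134^k x^k, the series converges when |134x| < 1, i.e., |x| < 1/134.
So the radius of convergence is 1/134 = 1/134.

1/134


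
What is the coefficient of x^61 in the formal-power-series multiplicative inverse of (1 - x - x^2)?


Let the inverse be f(x) = sum_{k>=0} a_k x^k. From f(x) * (1 - x - x^2) = 1 and matching coefficients:
 x^0: a_0 = 1.
 x^1: a_1 - a_0 = 0, so a_1 = 1.
 x^k (k >= 2): a_k - a_{k-1} - a_{k-2} = 0, i.e. a_k = a_{k-1} + a_{k-2}.
This is the Fibonacci-type recurrence shifted so that a_0 = a_1 = 1.
Iterating: a_0=1, a_1=1, a_2=2, a_3=3, a_4=5, a_5=8, a_6=13, a_7=21, a_8=34, a_9=55, ...
a_61 = 4052739537881.

4052739537881


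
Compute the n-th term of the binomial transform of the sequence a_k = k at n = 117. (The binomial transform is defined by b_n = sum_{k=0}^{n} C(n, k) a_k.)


With a_k = k, b_n = sum_{k=0}^{n} C(n, k) k. Using k * C(n, k) = n * C(n-1, k-1) gives b_n = n * sum_{k>=1} C(n-1, k-1) = n * 2^(n-1).
For n = 117: 117 * 2^116 = 117 * 83076749736557242056487941267521536 = 9719979719177197320609089128300019712.

9719979719177197320609089128300019712


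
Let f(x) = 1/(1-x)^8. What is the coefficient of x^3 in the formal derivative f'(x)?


Differentiate: d/dx [ 1/(1-x)^r ] = r / (1-x)^(r+1).
Here r = 8, so f'(x) = 8 / (1-x)^9.
The expansion of 1/(1-x)^(r+1) has coefficient of x^n equal to C(n+r, r).
So the coefficient of x^3 in f'(x) is
8 * C(11, 8) = 8 * 165 = 1320

1320


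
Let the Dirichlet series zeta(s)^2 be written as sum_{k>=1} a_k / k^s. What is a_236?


The Dirichlet convolution of the constant function 1 with itself gives (1 * 1)(k) = sum_{d | k} 1 = d(k), the number of positive divisors of k.
Since zeta(s) = sum_{k>=1} 1/k^s, we have zeta(s)^2 = sum_{k>=1} d(k)/k^s, so a_k = d(k).
For k = 236: the divisors are 1, 2, 4, 59, 118, 236.
Count = 6.

6


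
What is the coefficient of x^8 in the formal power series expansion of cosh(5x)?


The Maclaurin series is cosh(t) = sum_{m>=0} t^(2m) / (2m)!, so substituting t = 5x, only even powers of x are nonzero, with coefficient of x^(2m) equal to 5^(2m) / (2m)!.
For x^8 the coefficient is 5^8/8! = 390625/40320 = 78125/8064.

78125/8064


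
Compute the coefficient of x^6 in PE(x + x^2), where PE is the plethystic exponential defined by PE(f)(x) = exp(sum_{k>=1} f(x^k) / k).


With f(x) = x + x^2, the exponent is sum_{k>=1} (x^k + x^(2k)) / k = -ln(1 - x) - ln(1 - x^2). Exponentiating:
PE(x + x^2) = 1 / ((1 - x)(1 - x^2)).
This is the generating function for partitions of n into parts of size 1 or 2. The number of 2's can be any j in 0..3, and the rest are 1's, so
[x^6] = floor(6/2) + 1 = 4.

4


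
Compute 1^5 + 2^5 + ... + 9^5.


This power sum has a closed form given by Faulhaber's formula
sum_{k=1}^{m} k^p = (1 / (p + 1)) * sum_{j=0}^{p} C(p + 1, j) B_j m^(p + 1 - j),
but for small m direct computation is fastest:
1 + 32 + 243 + 1024 + 3125 + 7776 + 16807 + 32768 + 59049 = 120825.

120825


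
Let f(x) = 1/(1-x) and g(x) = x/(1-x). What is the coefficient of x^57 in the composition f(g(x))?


First simplify the composition: f(g(x)) = 1/(1 - x/(1-x)) = (1-x)/((1-x) - x) = (1-x)/(1-2x).
Now extract the coefficient. Write (1-x)/(1-2x) = 1/(1-2x) - x/(1-2x).
The coefficient of x^n in 1/(1-2x) is 2^n, and in x/(1-2x) is 2^(n-1) (for n >= 1).
So the coefficient of x^57 is 2^57 - 2^56 = 144115188075855872 - 72057594037927936 = 72057594037927936.

72057594037927936


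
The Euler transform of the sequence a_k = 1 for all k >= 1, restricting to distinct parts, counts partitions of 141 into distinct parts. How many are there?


Partitions of 141 into distinct parts can be computed via generating function.
Product (1+x)(1+x^2)(1+x^3)...
The coefficient of x^141 = 10327156

10327156


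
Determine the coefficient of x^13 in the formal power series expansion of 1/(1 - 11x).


The geometric series identity gives 1/(1 - c x) = sum_{k>=0} c^k x^k, so the coefficient of x^k is c^k.
Here c = 11 and k = 13.
Computing: 11^13 = 34522712143931

34522712143931


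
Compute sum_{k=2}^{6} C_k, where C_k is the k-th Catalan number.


C_2 through C_6: 2, 5, 14, 42, 132
Sum = 2 + 5 + 14 + 42 + 132
= 195

195


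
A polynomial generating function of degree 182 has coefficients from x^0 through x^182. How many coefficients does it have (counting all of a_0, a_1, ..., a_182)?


A polynomial of degree 182 takes the form a_0 + a_1 x + ... + a_182 x^182.
The number of coefficients is 182 + 1 = 183.

183


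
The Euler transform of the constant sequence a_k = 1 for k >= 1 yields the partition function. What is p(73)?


The Euler transform converts the sequence a_k = 1 into the number of integer partitions.
Using the recurrence or dynamic programming:
p(73) = 6185689

6185689


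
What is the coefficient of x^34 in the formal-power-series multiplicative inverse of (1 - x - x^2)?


Let the inverse be f(x) = sum_{k>=0} a_k x^k. From f(x) * (1 - x - x^2) = 1 and matching coefficients:
 x^0: a_0 = 1.
 x^1: a_1 - a_0 = 0, so a_1 = 1.
 x^k (k >= 2): a_k - a_{k-1} - a_{k-2} = 0, i.e. a_k = a_{k-1} + a_{k-2}.
This is the Fibonacci-type recurrence shifted so that a_0 = a_1 = 1.
Iterating: a_0=1, a_1=1, a_2=2, a_3=3, a_4=5, a_5=8, a_6=13, a_7=21, a_8=34, a_9=55, ...
a_34 = 9227465.

9227465


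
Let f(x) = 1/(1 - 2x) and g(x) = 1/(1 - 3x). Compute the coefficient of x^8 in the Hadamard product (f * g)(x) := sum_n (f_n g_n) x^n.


f has coefficients f_k = 2^k and g has coefficients g_k = 3^k, so the Hadamard product has coefficient (f*g)_k = 2^k * 3^k = 6^k.
For k = 8: 6^8 = 1679616.

1679616


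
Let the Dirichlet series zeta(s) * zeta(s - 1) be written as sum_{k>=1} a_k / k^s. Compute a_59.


Convolution gives a_k = sum_{d | k} d * 1 = sum_{d | k} d = sigma(k), the sum of positive divisors of k.
For k = 59, the divisors are 1, 59, so
sigma(59) = 1 + 59 = 60.

60


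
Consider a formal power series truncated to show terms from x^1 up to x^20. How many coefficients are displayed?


From x^1 to x^20 inclusive, the count is 20 - 1 + 1 = 20.

20


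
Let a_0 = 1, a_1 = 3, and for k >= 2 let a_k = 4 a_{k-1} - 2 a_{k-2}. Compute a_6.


Iterating the recurrence forward:
a_0 = 1
a_1 = 3
a_2 = 4*3 - 2*1 = 10
a_3 = 4*10 - 2*3 = 34
a_4 = 4*34 - 2*10 = 116
a_5 = 4*116 - 2*34 = 396
a_6 = 4*396 - 2*116 = 1352
So a_6 = 1352.

1352


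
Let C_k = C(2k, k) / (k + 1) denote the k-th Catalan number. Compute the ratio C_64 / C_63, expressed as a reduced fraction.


Using C_k = (2k)! / (k! (k+1)!), the ratio C_{k+1}/C_k simplifies to
C_{k+1}/C_k = [(2k+2)! / ((k+1)! (k+2)!)] * [k! (k+1)! / (2k)!]
 = (2k+2)(2k+1) / ((k+1)(k+2)) = 2(2k+1) / (k+2).
For k = 63: 2(2*63 + 1) / (63 + 2) = 254/65 = 254/65.

254/65


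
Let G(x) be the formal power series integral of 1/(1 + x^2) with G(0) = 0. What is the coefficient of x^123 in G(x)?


1/(1 + x^2) = sum_{j>=0} (-1)^j x^(2j). Integrating termwise with G(0) = 0:
G(x) = sum_{j>=0} (-1)^j x^(2j+1) / (2j+1) = arctan(x).
Only odd powers are nonzero. For x^123 write 123 = 2*61 + 1, giving
(-1)^61 / 123 = -1/123 = -1/123.

-1/123


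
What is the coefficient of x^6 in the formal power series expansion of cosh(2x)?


The Maclaurin series is cosh(t) = sum_{m>=0} t^(2m) / (2m)!, so substituting t = 2x, only even powers of x are nonzero, with coefficient of x^(2m) equal to 2^(2m) / (2m)!.
For x^6 the coefficient is 2^6/6! = 64/720 = 4/45.

4/45


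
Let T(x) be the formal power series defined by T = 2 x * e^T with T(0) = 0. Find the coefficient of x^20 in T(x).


Apply the Lagrange inversion formula: if T = 2 x * phi(T) with phi(t) = e^t, then
[x^n] T = 2^n * (1/n) [t^(n-1)] phi(t)^n = 2^n * (1/n) [t^(n-1)] e^(n t) = 2^n * (1/n) * n^(n-1) / (n-1)! = 2^n * n^(n-1) / n!.
When c = 1 this is the Cayley count of rooted labeled trees on n vertices, divided by n!.
For n = 20: 2^20 * 20^19 / 20! = 1048576 * 5242880000000000000000000/2432902008176640000 = 33554432000000000000000/14849255421.

33554432000000000000000/14849255421


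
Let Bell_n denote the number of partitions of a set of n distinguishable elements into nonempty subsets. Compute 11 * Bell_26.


Bell_26 can be computed from the Bell triangle or from Dobinski's identity Bell_n = (1/e) * sum_{k>=0} k^n / k!.
Computing Bell_26 = 49631246523618756274.
Then 11 * 49631246523618756274 = 545943711759806319014.

545943711759806319014


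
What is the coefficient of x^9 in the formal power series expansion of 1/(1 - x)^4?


The expansion 1/(1 - x)^r = sum_{k>=0} C(k + r - 1, r - 1) x^k follows from the multiset / negative-binomial theorem (or from repeated differentiation of the geometric series).
For r = 4 and k = 9:
C(12, 3) = 479001600 / (6 * 362880) = 220.

220


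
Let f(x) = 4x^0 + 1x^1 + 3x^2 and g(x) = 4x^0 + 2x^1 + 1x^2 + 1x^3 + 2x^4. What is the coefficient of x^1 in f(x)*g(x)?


Cauchy product at x^1:
4*2 + 1*4
= 12

12


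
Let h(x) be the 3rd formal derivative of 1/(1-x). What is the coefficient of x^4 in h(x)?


Differentiating 3 times: d^3/dx^3 [1/(1-x)] = 3!/(1-x)^4.
The expansion 1/(1-x)^4 = sum_{k>=0} C(k+3, 3) x^k, so the coefficient of x^n in 3!/(1-x)^4 is 3! * C(n+3, 3).
For n = 4: 6 * C(7, 3) = 6 * 35 = 210

210


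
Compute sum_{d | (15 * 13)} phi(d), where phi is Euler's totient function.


First, 15 * 13 = 195. One classical identity is sum_{d | n} phi(d) = n (each k in [1, n] has a unique gcd with n, and among the k's with gcd(k, n) = n/d there are phi(d) of them). So the sum equals 195. We also verify directly:
Divisors of 195: 1, 3, 5, 13, 15, 39, 65, 195.
phi values: 1, 2, 4, 12, 8, 24, 48, 96.
Sum = 195.

195


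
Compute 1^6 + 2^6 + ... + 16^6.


This power sum has a closed form given by Faulhaber's formula
sum_{k=1}^{m} k^p = (1 / (p + 1)) * sum_{j=0}^{p} C(p + 1, j) B_j m^(p + 1 - j),
but for small m direct computation is fastest:
1 + 64 + 729 + 4096 + 15625 + 46656 + 117649 + 262144 + 531441 + 1000000 + 1771561 + 2985984 + 4826809 + 7529536 + 11390625 + 16777216 = 47260136.

47260136


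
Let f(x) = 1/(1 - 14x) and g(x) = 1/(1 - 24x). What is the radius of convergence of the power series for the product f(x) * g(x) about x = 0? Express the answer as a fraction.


The radius of 1/(1 - 14x) is 1/14 (nearest singularity at x = 1/14), and the radius of 1/(1 - 24x) is 1/24.
The product f(x)*g(x) = 1/((1 - 14x)(1 - 24x)) has singularities at both 1/14 and 1/24, so its radius of convergence is the distance to the nearest one:
min(1/14, 1/24) = 1/24.

1/24


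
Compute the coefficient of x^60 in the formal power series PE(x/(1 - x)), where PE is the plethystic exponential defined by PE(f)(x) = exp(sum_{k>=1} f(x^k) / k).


For f(x) = x/(1 - x) we have
sum_{k>=1} f(x^k) / k = sum_{k>=1} (1/k) * x^k / (1 - x^k) = sum_{k, m >= 1} x^(k m) / k,
which after exponentiating simplifies to
PE(x/(1 - x)) = prod_{k>=1} 1 / (1 - x^k).
This is the generating function for the partition function p(n), so the coefficient of x^60 is p(60).
Computing p(60) by dynamic programming over parts 1, 2, ..., 60: p(60) = 966467.

966467


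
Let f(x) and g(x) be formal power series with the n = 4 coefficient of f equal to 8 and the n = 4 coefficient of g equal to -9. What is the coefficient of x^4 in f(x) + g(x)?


Addition of formal power series is termwise.
The coefficient of x^4 in f + g = 8 + -9
= -1

-1


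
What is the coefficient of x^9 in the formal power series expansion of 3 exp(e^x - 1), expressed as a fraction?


exp(e^x - 1) is the exponential generating function for the Bell numbers Bell_k: exp(e^x - 1) = sum_{k>=0} Bell_k x^k / k!.
So the coefficient of x^9 in 3 exp(e^x - 1) is 3 Bell_9 / 9!.
Computing: Bell_9 = 21147 and 9! = 362880, giving
3 * 21147/362880 = 1007/5760.

1007/5760


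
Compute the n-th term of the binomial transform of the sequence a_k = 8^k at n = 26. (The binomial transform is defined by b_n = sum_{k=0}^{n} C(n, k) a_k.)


With a_k = 8^k, b_n = sum_{k=0}^{n} C(n, k) 8^k = (1 + 8)^n by the binomial theorem.
For n = 26: (1 + 8)^26 = 9^26 = 6461081889226673298932241.

6461081889226673298932241


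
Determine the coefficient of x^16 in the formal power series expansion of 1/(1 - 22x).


The geometric series identity gives 1/(1 - c x) = sum_{k>=0} c^k x^k, so the coefficient of x^k is c^k.
Here c = 22 and k = 16.
Computing: 22^16 = 3011361496339065143296

3011361496339065143296


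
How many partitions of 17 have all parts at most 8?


Using the generating function (1-x)^(-1)(1-x^2)^(-1)...(1-x^8)^(-1),
the coefficient of x^17 counts these restricted partitions.
Result = 230

230


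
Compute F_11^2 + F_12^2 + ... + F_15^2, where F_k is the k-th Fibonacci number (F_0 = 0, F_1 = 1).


There is a standard identity sum_{k=0}^{N} F_k^2 = F_N * F_{N+1} (proved inductively from the telescoping relation F_k^2 = F_k F_{k+1} - F_{k-1} F_k). Then
sum_{k=11}^{15} F_k^2 = F_15 F_16 - F_10 F_11.
Computing: F_15 = 610, F_16 = 987, F_10 = 55, F_11 = 89.
Sum = 610 * 987 - 55 * 89 = 597175.

597175


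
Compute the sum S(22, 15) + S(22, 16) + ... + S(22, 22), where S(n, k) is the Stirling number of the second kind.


By definition, S(n, k) counts partitions of an n-set into exactly k nonempty blocks.
Computing row n = 22 for k = 15..22:
S(22, k): 345615943200, 26046574004, 1404142047, 53374629, 1389850, 23485, 231, 1
Sum = 373121447447.

373121447447


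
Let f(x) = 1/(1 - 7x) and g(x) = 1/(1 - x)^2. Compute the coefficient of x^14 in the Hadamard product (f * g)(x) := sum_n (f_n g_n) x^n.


f has coefficients f_k = 7^k. For g = 1/(1 - x)^2 the coefficient is g_k = C(k + 1, 1) = k + 1. The Hadamard coefficient is (f * g)_k = 7^k * (k + 1).
For k = 14: 7^14 * 15 = 678223072849 * 15 = 10173346092735.

10173346092735


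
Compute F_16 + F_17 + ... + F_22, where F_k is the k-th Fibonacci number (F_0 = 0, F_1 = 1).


Use the identity sum_{k=0}^{N} F_k = F_{N+2} - 1 (which follows from F_{k+2} - F_{k+1} = F_k). Then
sum_{k=16}^{22} F_k = (F_{24} - 1) - (F_{17} - 1) = F_{24} - F_{17}.
Computing: F_{24} = 46368, F_{17} = 1597, so
Sum = 46368 - 1597 = 44771.

44771


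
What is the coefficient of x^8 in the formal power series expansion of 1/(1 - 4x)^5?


The general identity 1/(1 - c x)^r = sum_{k>=0} c^k C(k + r - 1, r - 1) x^k follows by substituting y = c x into 1/(1 - y)^r = sum_{k>=0} C(k + r - 1, r - 1) y^k.
For c = 4, r = 5, k = 8:
4^8 * C(12, 4) = 65536 * 495 = 32440320.

32440320


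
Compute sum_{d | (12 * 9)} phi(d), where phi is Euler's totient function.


First, 12 * 9 = 108. One classical identity is sum_{d | n} phi(d) = n (each k in [1, n] has a unique gcd with n, and among the k's with gcd(k, n) = n/d there are phi(d) of them). So the sum equals 108. We also verify directly:
Divisors of 108: 1, 2, 3, 4, 6, 9, 12, 18, 27, 36, 54, 108.
phi values: 1, 1, 2, 2, 2, 6, 4, 6, 18, 12, 18, 36.
Sum = 108.

108


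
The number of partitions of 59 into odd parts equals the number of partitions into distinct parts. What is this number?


Computing partitions of 59 into odd parts (1, 3, 5, ...):
Using the generating function prod_{k>=0} 1/(1-x^(2k+1)),
the count is 9792

9792


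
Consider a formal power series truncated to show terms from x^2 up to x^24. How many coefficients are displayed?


From x^2 to x^24 inclusive, the count is 24 - 2 + 1 = 23.

23


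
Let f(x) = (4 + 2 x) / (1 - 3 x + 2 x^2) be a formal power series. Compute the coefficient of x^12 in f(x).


Write f(x) = sum_{k>=0} a_k x^k. Multiplying both sides by 1 - 3 x + 2 x^2 gives
(1 - 3 x + 2 x^2) sum_{k>=0} a_k x^k = 4 + 2 x.
Matching coefficients:
 x^0: a_0 = 4
 x^1: a_1 - 3 a_0 = 2  =>  a_1 = 3*4 + 2 = 14
 x^k (k >= 2): a_k = 3 a_{k-1} - 2 a_{k-2}.
Iterating: a_2 = 34, a_3 = 74, a_4 = 154, a_5 = 314, a_6 = 634, a_7 = 1274, a_8 = 2554, a_9 = 5114, a_10 = 10234, a_11 = 20474, a_12 = 40954.
So the coefficient of x^12 is 40954.

40954


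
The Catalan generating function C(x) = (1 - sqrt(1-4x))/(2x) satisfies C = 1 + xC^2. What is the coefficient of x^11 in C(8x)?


Substituting x -> 8x scales the n-th coefficient by 8^n, so [x^11] C(8x) = 8^11 * C_11.
C_11 = C(2*11, 11)/(12) = 705432/12 = 58786.
So 8^11 * 58786 = 8589934592 * 58786 = 504967894925312.

504967894925312


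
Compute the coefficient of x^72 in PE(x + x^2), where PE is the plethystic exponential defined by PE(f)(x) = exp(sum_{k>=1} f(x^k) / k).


With f(x) = x + x^2, the exponent is sum_{k>=1} (x^k + x^(2k)) / k = -ln(1 - x) - ln(1 - x^2). Exponentiating:
PE(x + x^2) = 1 / ((1 - x)(1 - x^2)).
This is the generating function for partitions of n into parts of size 1 or 2. The number of 2's can be any j in 0..36, and the rest are 1's, so
[x^72] = floor(72/2) + 1 = 37.

37


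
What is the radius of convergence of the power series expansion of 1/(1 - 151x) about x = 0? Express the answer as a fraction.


Expanding 1/(1 - 151x) = sum_{k>=0} 151^k x^k, the series converges when |151x| < 1, i.e., |x| < 1/151.
So the radius of convergence is 1/151 = 1/151.

1/151


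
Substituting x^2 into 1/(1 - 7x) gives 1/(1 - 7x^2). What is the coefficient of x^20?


The coefficient of x^(2m) in 1/(1 - 7x^2) is 7^m.
With n = 20 = 2*10, the coefficient is 7^10 = 282475249.

282475249


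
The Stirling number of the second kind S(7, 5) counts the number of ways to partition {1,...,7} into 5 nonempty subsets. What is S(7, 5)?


Using the explicit formula S(n,k) = (1/k!) sum_{j=0}^{k} (-1)^(k-j) C(k,j) j^n:
S(7, 5) = 140
Equivalently, S(n,k) is n! times the coefficient of x^n in the EGF (e^x - 1)^k / k!.

140


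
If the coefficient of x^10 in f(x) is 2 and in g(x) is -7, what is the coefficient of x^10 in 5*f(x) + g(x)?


Scalar multiplication scales coefficients: 5 * 2 = 10.
Then add the g coefficient: 10 + -7
= 3

3


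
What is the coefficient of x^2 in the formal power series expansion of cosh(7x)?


The Maclaurin series is cosh(t) = sum_{m>=0} t^(2m) / (2m)!, so substituting t = 7x, only even powers of x are nonzero, with coefficient of x^(2m) equal to 7^(2m) / (2m)!.
For x^2 the coefficient is 7^2/2! = 49/2 = 49/2.

49/2


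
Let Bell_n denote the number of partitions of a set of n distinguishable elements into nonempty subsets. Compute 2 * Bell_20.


Bell_20 can be computed from the Bell triangle or from Dobinski's identity Bell_n = (1/e) * sum_{k>=0} k^n / k!.
Computing Bell_20 = 51724158235372.
Then 2 * 51724158235372 = 103448316470744.

103448316470744


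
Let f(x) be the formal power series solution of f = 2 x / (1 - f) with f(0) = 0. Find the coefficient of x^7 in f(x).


Apply Lagrange inversion: f = 2 x * phi(f) with phi(t) = 1/(1 - t), so
[x^n] f = 2^n * (1/n) [t^(n-1)] phi(t)^n = 2^n * (1/n) [t^(n-1)] (1 - t)^(-n) = 2^n * (1/n) C(2n - 2, n - 1) = 2^n * C_{n-1}.
For n = 7: C_6 = C(12, 6) / 7 = 924/7 = 132.
With the 2^7 = 128 factor, the coefficient is 128 * 132 = 16896.

16896


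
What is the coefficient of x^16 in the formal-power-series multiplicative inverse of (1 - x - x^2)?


Let the inverse be f(x) = sum_{k>=0} a_k x^k. From f(x) * (1 - x - x^2) = 1 and matching coefficients:
 x^0: a_0 = 1.
 x^1: a_1 - a_0 = 0, so a_1 = 1.
 x^k (k >= 2): a_k - a_{k-1} - a_{k-2} = 0, i.e. a_k = a_{k-1} + a_{k-2}.
This is the Fibonacci-type recurrence shifted so that a_0 = a_1 = 1.
Iterating: a_0=1, a_1=1, a_2=2, a_3=3, a_4=5, a_5=8, a_6=13, a_7=21, a_8=34, a_9=55, ...
a_16 = 1597.

1597


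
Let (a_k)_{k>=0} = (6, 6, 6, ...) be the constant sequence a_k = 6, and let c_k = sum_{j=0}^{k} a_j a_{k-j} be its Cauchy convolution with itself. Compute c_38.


Since a_j = 6 for all j >= 0, the convolution sum becomes
c_k = sum_{j=0}^{k} 6 * 6 = 36 * (k + 1).
Equivalently, the generating function of (a_k) is 6/(1 - x) and its square is 36/(1 - x)^2 = sum_{k>=0} 36(k + 1) x^k.
For k = 38: 36 * 39 = 1404.

1404


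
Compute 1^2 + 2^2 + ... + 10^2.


This power sum has a closed form given by Faulhaber's formula
sum_{k=1}^{m} k^p = (1 / (p + 1)) * sum_{j=0}^{p} C(p + 1, j) B_j m^(p + 1 - j),
but for small m direct computation is fastest:
1 + 4 + 9 + 16 + 25 + 36 + 49 + 64 + 81 + 100 = 385.

385


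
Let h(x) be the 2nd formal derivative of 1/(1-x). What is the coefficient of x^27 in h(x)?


Differentiating 2 times: d^2/dx^2 [1/(1-x)] = 2!/(1-x)^3.
The expansion 1/(1-x)^3 = sum_{k>=0} C(k+2, 2) x^k, so the coefficient of x^n in 2!/(1-x)^3 is 2! * C(n+2, 2).
For n = 27: 2 * C(29, 2) = 2 * 406 = 812

812


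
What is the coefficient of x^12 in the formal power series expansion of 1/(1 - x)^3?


The negative binomial / multiset identity is
1/(1 - x)^r = sum_{k>=0} C(k + r - 1, r - 1) x^k.
Here r = 3 and k = 12, so the coefficient is
C(12 + 2, 2) = C(14, 2)
= 91

91


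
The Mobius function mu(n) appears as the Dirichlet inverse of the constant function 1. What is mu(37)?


37 = 37 (all distinct primes).
mu(37) = (-1)^1 = -1

-1


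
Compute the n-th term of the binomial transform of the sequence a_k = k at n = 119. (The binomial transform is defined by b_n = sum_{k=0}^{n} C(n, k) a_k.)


With a_k = k, b_n = sum_{k=0}^{n} C(n, k) k. Using k * C(n, k) = n * C(n-1, k-1) gives b_n = n * sum_{k>=1} C(n-1, k-1) = n * 2^(n-1).
For n = 119: 119 * 2^118 = 119 * 332306998946228968225951765070086144 = 39544532874601247218888260043340251136.

39544532874601247218888260043340251136


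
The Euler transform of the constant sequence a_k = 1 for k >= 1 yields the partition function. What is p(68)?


The Euler transform converts the sequence a_k = 1 into the number of integer partitions.
Using the recurrence or dynamic programming:
p(68) = 3087735

3087735


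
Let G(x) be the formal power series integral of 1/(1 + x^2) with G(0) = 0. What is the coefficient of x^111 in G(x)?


1/(1 + x^2) = sum_{j>=0} (-1)^j x^(2j). Integrating termwise with G(0) = 0:
G(x) = sum_{j>=0} (-1)^j x^(2j+1) / (2j+1) = arctan(x).
Only odd powers are nonzero. For x^111 write 111 = 2*55 + 1, giving
(-1)^55 / 111 = -1/111 = -1/111.

-1/111


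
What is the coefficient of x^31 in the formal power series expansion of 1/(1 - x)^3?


The negative binomial / multiset identity is
1/(1 - x)^r = sum_{k>=0} C(k + r - 1, r - 1) x^k.
Here r = 3 and k = 31, so the coefficient is
C(31 + 2, 2) = C(33, 2)
= 528

528


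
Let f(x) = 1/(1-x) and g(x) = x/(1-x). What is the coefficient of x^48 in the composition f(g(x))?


First simplify the composition: f(g(x)) = 1/(1 - x/(1-x)) = (1-x)/((1-x) - x) = (1-x)/(1-2x).
Now extract the coefficient. Write (1-x)/(1-2x) = 1/(1-2x) - x/(1-2x).
The coefficient of x^n in 1/(1-2x) is 2^n, and in x/(1-2x) is 2^(n-1) (for n >= 1).
So the coefficient of x^48 is 2^48 - 2^47 = 281474976710656 - 140737488355328 = 140737488355328.

140737488355328


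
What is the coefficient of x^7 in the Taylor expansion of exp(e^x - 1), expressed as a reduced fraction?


exp(e^x - 1) = sum_{k>=0} Bell_k x^k / k!, where Bell_k is the k-th Bell number.
So the coefficient of x^7 is Bell_7 / 7!.
Computing: Bell_7 = 877 and 7! = 5040, giving
877/5040 = 877/5040.

877/5040


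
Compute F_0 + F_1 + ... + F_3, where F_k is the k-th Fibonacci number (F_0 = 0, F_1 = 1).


Use the identity sum_{k=0}^{N} F_k = F_{N+2} - 1 (which follows from F_{k+2} - F_{k+1} = F_k). Then
sum_{k=0}^{3} F_k = (F_{5} - 1) - (F_{1} - 1) = F_{5} - F_{1}.
Computing: F_{5} = 5, F_{1} = 1, so
Sum = 5 - 1 = 4.

4


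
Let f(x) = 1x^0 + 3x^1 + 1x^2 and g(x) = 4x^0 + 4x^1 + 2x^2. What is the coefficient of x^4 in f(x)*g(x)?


Cauchy product at x^4:
1*2
= 2

2


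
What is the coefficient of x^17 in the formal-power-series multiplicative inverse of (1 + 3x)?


The inverse is 1/(1 + 3x). Apply the geometric identity 1/(1 - y) = sum_{k>=0} y^k with y = -3x:
1/(1 + 3x) = sum_{k>=0} (-3)^k x^k.
So the coefficient of x^17 is (-3)^17 = -129140163.

-129140163


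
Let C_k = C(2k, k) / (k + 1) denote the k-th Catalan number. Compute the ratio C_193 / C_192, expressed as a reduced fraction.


Using C_k = (2k)! / (k! (k+1)!), the ratio C_{k+1}/C_k simplifies to
C_{k+1}/C_k = [(2k+2)! / ((k+1)! (k+2)!)] * [k! (k+1)! / (2k)!]
 = (2k+2)(2k+1) / ((k+1)(k+2)) = 2(2k+1) / (k+2).
For k = 192: 2(2*192 + 1) / (192 + 2) = 770/194 = 385/97.

385/97


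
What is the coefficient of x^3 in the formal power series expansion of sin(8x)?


The Maclaurin series is sin(t) = sum_{k>=0} (-1)^k t^(2k+1) / (2k+1)!, so substituting t = 8x, only odd powers of x are nonzero, with coefficient of x^(2k+1) equal to (-1)^k 8^(2k+1) / (2k+1)!.
Write 3 = 2*1 + 1, giving the coefficient (-1)^1 * 8^3 / 3! = -512/6 = -256/3.

-256/3


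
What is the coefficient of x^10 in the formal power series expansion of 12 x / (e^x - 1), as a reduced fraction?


The exponential generating function for Bernoulli numbers is
x / (e^x - 1) = sum_{k>=0} B_k x^k / k!.
So the coefficient of x^10 in 12 x / (e^x - 1) is 12 B_10 / 10!.
Computing: B_10 = 5/66, 10! = 3628800, giving
12 * 5/66 / 3628800 = 1/3991680.

1/3991680


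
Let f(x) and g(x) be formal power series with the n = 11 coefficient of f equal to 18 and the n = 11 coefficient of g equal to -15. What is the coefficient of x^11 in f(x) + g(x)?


Addition of formal power series is termwise.
The coefficient of x^11 in f + g = 18 + -15
= 3

3


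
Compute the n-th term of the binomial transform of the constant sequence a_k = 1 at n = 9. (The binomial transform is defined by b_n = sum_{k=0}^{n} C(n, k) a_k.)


With a_k = 1 for all k, b_n = sum_{k=0}^{n} C(n, k) = 2^n by the binomial theorem.
For n = 9: 2^9 = 512.

512


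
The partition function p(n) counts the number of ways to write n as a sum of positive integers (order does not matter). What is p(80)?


Using the generating function prod_{k>=1} 1/(1-x^k), we compute p(80).
By dynamic programming over parts 1 through 80:
p(80) = 15796476

15796476


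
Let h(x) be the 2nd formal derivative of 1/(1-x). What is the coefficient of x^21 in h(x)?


Differentiating 2 times: d^2/dx^2 [1/(1-x)] = 2!/(1-x)^3.
The expansion 1/(1-x)^3 = sum_{k>=0} C(k+2, 2) x^k, so the coefficient of x^n in 2!/(1-x)^3 is 2! * C(n+2, 2).
For n = 21: 2 * C(23, 2) = 2 * 253 = 506

506


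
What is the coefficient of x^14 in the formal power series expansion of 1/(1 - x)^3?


The expansion 1/(1 - x)^r = sum_{k>=0} C(k + r - 1, r - 1) x^k follows from the multiset / negative-binomial theorem (or from repeated differentiation of the geometric series).
For r = 3 and k = 14:
C(16, 2) = 20922789888000 / (2 * 87178291200) = 120.

120


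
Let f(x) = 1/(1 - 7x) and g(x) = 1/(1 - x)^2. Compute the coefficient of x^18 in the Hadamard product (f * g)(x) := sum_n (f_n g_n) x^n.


f has coefficients f_k = 7^k. For g = 1/(1 - x)^2 the coefficient is g_k = C(k + 1, 1) = k + 1. The Hadamard coefficient is (f * g)_k = 7^k * (k + 1).
For k = 18: 7^18 * 19 = 1628413597910449 * 19 = 30939858360298531.

30939858360298531


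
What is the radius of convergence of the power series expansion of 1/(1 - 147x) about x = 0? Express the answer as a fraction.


Expanding 1/(1 - 147x) = sum_{k>=0} 147^k x^k, the series converges when |147x| < 1, i.e., |x| < 1/147.
So the radius of convergence is 1/147 = 1/147.

1/147


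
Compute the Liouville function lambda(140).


The Liouville function is lambda(k) = (-1)^Omega(k), where Omega(k) counts the prime factors of k with multiplicity.
Factoring: 140 = 2 * 2 * 5 * 7, so Omega(140) = 4.
lambda(140) = (-1)^4 = 1.

1


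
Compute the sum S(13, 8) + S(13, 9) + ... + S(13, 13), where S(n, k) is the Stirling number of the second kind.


By definition, S(n, k) counts partitions of an n-set into exactly k nonempty blocks.
Computing row n = 13 for k = 8..13:
S(13, k): 1899612, 359502, 39325, 2431, 78, 1
Sum = 2300949.

2300949


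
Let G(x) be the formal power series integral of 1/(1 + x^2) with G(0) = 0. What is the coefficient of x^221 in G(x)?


1/(1 + x^2) = sum_{j>=0} (-1)^j x^(2j). Integrating termwise with G(0) = 0:
G(x) = sum_{j>=0} (-1)^j x^(2j+1) / (2j+1) = arctan(x).
Only odd powers are nonzero. For x^221 write 221 = 2*110 + 1, giving
(-1)^110 / 221 = 1/221 = 1/221.

1/221


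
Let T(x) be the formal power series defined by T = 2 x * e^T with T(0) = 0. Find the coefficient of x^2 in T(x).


Apply the Lagrange inversion formula: if T = 2 x * phi(T) with phi(t) = e^t, then
[x^n] T = 2^n * (1/n) [t^(n-1)] phi(t)^n = 2^n * (1/n) [t^(n-1)] e^(n t) = 2^n * (1/n) * n^(n-1) / (n-1)! = 2^n * n^(n-1) / n!.
When c = 1 this is the Cayley count of rooted labeled trees on n vertices, divided by n!.
For n = 2: 2^2 * 2^1 / 2! = 4 * 2/2 = 4.

4


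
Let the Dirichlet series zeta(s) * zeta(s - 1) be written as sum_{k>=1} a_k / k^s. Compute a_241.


Convolution gives a_k = sum_{d | k} d * 1 = sum_{d | k} d = sigma(k), the sum of positive divisors of k.
For k = 241, the divisors are 1, 241, so
sigma(241) = 1 + 241 = 242.

242


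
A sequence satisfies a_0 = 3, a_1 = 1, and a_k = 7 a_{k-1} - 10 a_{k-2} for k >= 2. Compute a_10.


The characteristic equation is t^2 - 7 t + 10 = 0, with roots r_1 = 5 and r_2 = 2 (so c_1 = r_1 + r_2, c_2 = -r_1 r_2 as required).
One can use the closed form a_n = A r_1^n + B r_2^n, but direct iteration is more reliable:
a_0 = 3, a_1 = 1, a_2 = -23, a_3 = -171, a_4 = -967, a_5 = -5059, a_6 = -25743, a_7 = -129611, a_8 = -649847, a_9 = -3252819, a_10 = -16271263.
So a_10 = -16271263.

-16271263


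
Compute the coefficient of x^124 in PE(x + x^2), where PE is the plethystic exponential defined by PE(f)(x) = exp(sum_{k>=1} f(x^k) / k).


With f(x) = x + x^2, the exponent is sum_{k>=1} (x^k + x^(2k)) / k = -ln(1 - x) - ln(1 - x^2). Exponentiating:
PE(x + x^2) = 1 / ((1 - x)(1 - x^2)).
This is the generating function for partitions of n into parts of size 1 or 2. The number of 2's can be any j in 0..62, and the rest are 1's, so
[x^124] = floor(124/2) + 1 = 63.

63


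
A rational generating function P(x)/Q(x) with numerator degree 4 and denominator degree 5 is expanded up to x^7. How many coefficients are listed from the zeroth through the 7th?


Expanding up to x^7 gives the coefficients for x^0, x^1, ..., x^7.
That is 7 + 1 = 8 coefficients in total.

8


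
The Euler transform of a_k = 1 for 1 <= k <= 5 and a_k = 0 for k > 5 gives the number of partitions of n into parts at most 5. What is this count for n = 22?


Partitions of 22 into parts at most 5:
Using generating function (1-x)^(-1)(1-x^2)^(-1)...(1-x^5)^(-1),
the coefficient of x^22 = 255

255


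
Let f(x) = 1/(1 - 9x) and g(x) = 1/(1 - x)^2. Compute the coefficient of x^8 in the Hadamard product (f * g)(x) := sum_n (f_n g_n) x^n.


f has coefficients f_k = 9^k. For g = 1/(1 - x)^2 the coefficient is g_k = C(k + 1, 1) = k + 1. The Hadamard coefficient is (f * g)_k = 9^k * (k + 1).
For k = 8: 9^8 * 9 = 43046721 * 9 = 387420489.

387420489


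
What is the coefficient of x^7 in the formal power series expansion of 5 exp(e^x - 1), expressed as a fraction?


exp(e^x - 1) is the exponential generating function for the Bell numbers Bell_k: exp(e^x - 1) = sum_{k>=0} Bell_k x^k / k!.
So the coefficient of x^7 in 5 exp(e^x - 1) is 5 Bell_7 / 7!.
Computing: Bell_7 = 877 and 7! = 5040, giving
5 * 877/5040 = 877/1008.

877/1008


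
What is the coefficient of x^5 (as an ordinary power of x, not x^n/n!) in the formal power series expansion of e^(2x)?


The exponential series is e^y = sum_{k>=0} y^k / k!. Substituting y = 2x gives
e^(2x) = sum_{k>=0} 2^k x^k / k!.
So the coefficient of x^n is a^n/n! with a = 2, n = 5:
2^5 / 5! = 32/120 = 4/15

4/15


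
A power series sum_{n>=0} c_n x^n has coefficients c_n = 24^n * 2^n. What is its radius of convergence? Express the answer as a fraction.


By the root test (Cauchy-Hadamard), the radius is R = 1 / limsup_n |c_n|^(1/n).
Here |c_n|^(1/n) = (24^n * 2^n)^(1/n) = 24 * 2 = 48 for all n.
So R = 1/48 = 1/48.

1/48
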